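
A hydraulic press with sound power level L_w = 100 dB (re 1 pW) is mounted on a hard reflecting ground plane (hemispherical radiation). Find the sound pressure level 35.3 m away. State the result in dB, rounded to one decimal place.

61.1 dB

The power spreads over a hemisphere of area 2π·r², so L_p = L_w − 10·log₁₀(2π·r²).
2π·r² = 7829 m², 10·log₁₀ of that is 38.937 dB.
L_p = 100 − 38.937 = 61.06 dB.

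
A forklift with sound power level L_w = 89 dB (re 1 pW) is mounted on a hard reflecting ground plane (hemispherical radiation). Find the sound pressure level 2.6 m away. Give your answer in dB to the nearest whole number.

73 dB

The power spreads over a hemisphere of area 2π·r², so L_p = L_w − 10·log₁₀(2π·r²).
2π·r² = 42.47 m², 10·log₁₀ of that is 16.281 dB.
L_p = 89 − 16.281 = 72.72 dB.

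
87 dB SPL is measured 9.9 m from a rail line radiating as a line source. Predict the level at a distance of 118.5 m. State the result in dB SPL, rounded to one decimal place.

76.2 dB SPL

Line-source attenuation: ΔL = 10·log₁₀(r₂/r₁) = 10·log₁₀(118.5/9.9) = 10.781 dB.
L₂ = 87 − 10·log₁₀(118.5/9.9) = 87 − 10.781 = 76.22 dB SPL.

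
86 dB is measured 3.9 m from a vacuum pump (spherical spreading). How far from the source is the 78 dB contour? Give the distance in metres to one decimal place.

Point-source spreading drops the level by 20·log₁₀(r₂/r₁); inverting, r₂/r₁ = 10^(ΔL/20).
r₂ = 3.9·10^((86−78)/20) = 3.9·10^(8.0/20) = 9.80 m.

9.8 m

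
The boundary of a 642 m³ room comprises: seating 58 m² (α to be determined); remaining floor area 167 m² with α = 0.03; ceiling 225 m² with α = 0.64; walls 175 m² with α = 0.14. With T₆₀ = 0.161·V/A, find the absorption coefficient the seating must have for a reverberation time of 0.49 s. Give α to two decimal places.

Required total absorption A = 0.161·642/0.49 = 210.94 m².
Absorption from the other surfaces = 167·0.03 + 225·0.64 + 175·0.14 = 173.51 m², so the seating must supply 37.43 m² over 58 m².
α = 37.43/58 = 0.645.

0.65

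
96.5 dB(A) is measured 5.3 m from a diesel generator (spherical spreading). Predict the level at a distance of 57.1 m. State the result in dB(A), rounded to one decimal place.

75.9 dB(A)

Spherical spreading from a point source gives a 20·log₁₀(r₂/r₁) drop.
L₂ = 96.5 − 20·log₁₀(57.1/5.3) = 96.5 − 20.647 = 75.85 dB(A).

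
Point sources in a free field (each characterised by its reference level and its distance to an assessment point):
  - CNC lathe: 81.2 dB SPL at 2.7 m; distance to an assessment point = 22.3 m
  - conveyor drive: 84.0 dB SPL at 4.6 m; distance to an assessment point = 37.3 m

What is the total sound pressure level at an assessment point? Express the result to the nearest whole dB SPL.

Apply inverse-square spreading to bring every level to the receiver, then sum 10^(L/10).
CNC lathe: 81.2 − 20·log₁₀(22.3/2.7) = 81.2 − 18.34 = 62.86 dB SPL.
conveyor drive: 84.0 − 20·log₁₀(37.3/4.6) = 84.0 − 18.18 = 65.82 dB SPL.
Σ 10^(L/10) = 5.753e+06 → L_total = 10·log₁₀(5.753e+06) = 67.60 dB SPL.

68 dB SPL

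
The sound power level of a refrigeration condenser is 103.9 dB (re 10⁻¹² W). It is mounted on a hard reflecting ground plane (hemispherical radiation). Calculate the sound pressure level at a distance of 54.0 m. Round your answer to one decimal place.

L_p = L_w − 10·log₁₀(2π·r²) with r = 54.0 m.
2π·r² = 1.832e+04 m², 10·log₁₀ of that is 42.630 dB.
L_p = 103.9 − 42.630 = 61.27 dB.

61.3 dB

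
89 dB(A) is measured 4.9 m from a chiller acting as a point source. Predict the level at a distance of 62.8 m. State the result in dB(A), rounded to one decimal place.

66.8 dB(A)

For a point source, L₂ = L₁ − 20·log₁₀(r₂/r₁).
L₂ = 89 − 20·log₁₀(62.8/4.9) = 89 − 22.155 = 66.84 dB(A).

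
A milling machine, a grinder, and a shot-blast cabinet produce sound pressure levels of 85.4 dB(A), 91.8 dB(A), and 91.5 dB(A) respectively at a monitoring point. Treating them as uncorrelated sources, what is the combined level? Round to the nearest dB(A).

For uncorrelated sources the intensities add, so convert each level to linear form, sum, and take 10·log₁₀ of the total.
Σ 10^(L/10) = 10^(85.4/10) + 10^(91.8/10) + 10^(91.5/10) = 3.273e+09.
L_total = 10·log₁₀(3.273e+09) = 95.15 dB(A).

95 dB(A)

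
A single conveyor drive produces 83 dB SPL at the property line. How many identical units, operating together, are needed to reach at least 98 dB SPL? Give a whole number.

32

N identical sources give L₁ + 10·log₁₀ N, so require 10·log₁₀ N ≥ 98 − 83 = 15.0 dB.
N ≥ 10^(15.0/10) = 31.623, so N = 32.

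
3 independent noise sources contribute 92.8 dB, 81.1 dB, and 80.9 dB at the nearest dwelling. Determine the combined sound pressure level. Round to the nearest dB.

Incoherent sources combine by intensity addition: L_total = 10·log₁₀(Σ 10^(L_i/10)).
Σ 10^(L/10) = 10^(92.8/10) + 10^(81.1/10) + 10^(80.9/10) = 2.157e+09.
L_total = 10·log₁₀(2.157e+09) = 93.34 dB.

93 dB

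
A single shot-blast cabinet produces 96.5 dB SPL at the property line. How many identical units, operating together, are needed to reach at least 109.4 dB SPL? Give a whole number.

The shortfall is 109.4 − 96.5 = 12.9 dB, and N units add 10·log₁₀ N, so need 10·log₁₀ N ≥ 12.9.
N ≥ 10^(12.9/10) = 19.498, so N = 20.

20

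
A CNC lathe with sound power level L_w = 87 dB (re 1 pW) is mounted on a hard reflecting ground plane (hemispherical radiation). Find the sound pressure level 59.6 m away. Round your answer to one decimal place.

L_p = L_w − 10·log₁₀(2π·r²) with r = 59.6 m.
2π·r² = 2.232e+04 m², 10·log₁₀ of that is 43.487 dB.
L_p = 87 − 43.487 = 43.51 dB.

43.5 dB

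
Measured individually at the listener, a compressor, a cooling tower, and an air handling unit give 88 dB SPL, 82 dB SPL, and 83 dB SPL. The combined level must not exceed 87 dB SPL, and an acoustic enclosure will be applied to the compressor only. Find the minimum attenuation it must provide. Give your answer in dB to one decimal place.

Fixed contribution from the other sources: Σ 10^(L/10) = 10^(82/10) + 10^(83/10) = 3.580e+08 (85.54 dB SPL).
To meet 87 dB SPL overall, the treated compressor may contribute at most 10^(87/10) − 3.580e+08 = 1.432e+08, i.e. 81.56 dB SPL.
So the compressor must be reduced from 88 to 81.56 dB SPL: IL = 6.44 dB.

6.4 dB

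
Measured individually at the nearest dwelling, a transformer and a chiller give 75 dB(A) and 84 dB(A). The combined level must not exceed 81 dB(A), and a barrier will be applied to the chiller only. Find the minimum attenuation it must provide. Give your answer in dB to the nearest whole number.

The untreated sources together contribute 10^(75/10) = 3.162e+07, i.e. 75.00 dB(A).
The limit corresponds to 10^(81/10) = 1.259e+08; subtracting the fixed part leaves 9.427e+07 for the chiller, i.e. 79.74 dB(A).
Required insertion loss = 84 − 79.74 = 4.26 dB.

4 dB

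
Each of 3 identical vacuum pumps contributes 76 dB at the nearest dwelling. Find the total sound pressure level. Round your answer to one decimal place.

80.8 dB

N identical incoherent sources raise the level by 10·log₁₀ N.
L_total = 76 + 10·log₁₀(3) = 76 + 4.771 = 80.77 dB.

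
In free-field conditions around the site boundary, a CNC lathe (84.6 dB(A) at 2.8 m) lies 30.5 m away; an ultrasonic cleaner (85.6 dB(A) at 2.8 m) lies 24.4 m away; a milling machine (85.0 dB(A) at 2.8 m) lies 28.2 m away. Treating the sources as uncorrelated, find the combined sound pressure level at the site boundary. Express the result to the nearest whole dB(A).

Propagate each source to the receiver with L = L_ref − 20·log₁₀(r/r_ref), then add intensities.
CNC lathe: 84.6 − 20·log₁₀(30.5/2.8) = 84.6 − 20.74 = 63.86 dB(A).
ultrasonic cleaner: 85.6 − 20·log₁₀(24.4/2.8) = 85.6 − 18.80 = 66.80 dB(A).
milling machine: 85.0 − 20·log₁₀(28.2/2.8) = 85.0 − 20.06 = 64.94 dB(A).
Σ 10^(L/10) = 1.033e+07 → L_total = 10·log₁₀(1.033e+07) = 70.14 dB(A).

70 dB(A)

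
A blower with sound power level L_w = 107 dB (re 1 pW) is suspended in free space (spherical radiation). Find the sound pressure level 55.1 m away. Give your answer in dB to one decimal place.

Free-field spherical radiation: L_p = L_w − 10·log₁₀(4π·r²), r = 55.1 m.
4π·r² = 3.815e+04 m², 10·log₁₀ of that is 45.815 dB.
L_p = 107 − 45.815 = 61.18 dB.

61.2 dB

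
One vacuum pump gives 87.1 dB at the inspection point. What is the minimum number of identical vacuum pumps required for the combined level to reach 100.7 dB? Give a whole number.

23

The shortfall is 100.7 − 87.1 = 13.6 dB, and N units add 10·log₁₀ N, so need 10·log₁₀ N ≥ 13.6.
N ≥ 10^(13.6/10) = 22.909, so N = 23.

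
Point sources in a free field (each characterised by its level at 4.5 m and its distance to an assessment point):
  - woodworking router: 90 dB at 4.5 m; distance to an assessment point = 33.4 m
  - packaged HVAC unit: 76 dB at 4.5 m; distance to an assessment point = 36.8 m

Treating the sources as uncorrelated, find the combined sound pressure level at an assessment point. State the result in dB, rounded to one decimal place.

Apply inverse-square spreading to bring every level to the receiver, then sum 10^(L/10).
woodworking router: 90 − 20·log₁₀(33.4/4.5) = 90 − 17.41 = 72.59 dB.
packaged HVAC unit: 76 − 20·log₁₀(36.8/4.5) = 76 − 18.25 = 57.75 dB.
Σ 10^(L/10) = 1.875e+07 → L_total = 10·log₁₀(1.875e+07) = 72.73 dB.

72.7 dB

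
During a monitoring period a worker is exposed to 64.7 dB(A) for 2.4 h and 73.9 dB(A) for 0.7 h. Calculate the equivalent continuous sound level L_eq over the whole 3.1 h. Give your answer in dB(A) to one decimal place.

L_eq = 10·log₁₀[(1/T)·Σ tᵢ·10^(Lᵢ/10)] with T = 3.1 h.
Σ tᵢ·10^(Lᵢ/10) = 2.4·10^(64.7/10) + 0.7·10^(73.9/10) = 2.427e+07.
L_eq = 10·log₁₀(2.427e+07/3.1) = 68.94 dB(A).

68.9 dB(A)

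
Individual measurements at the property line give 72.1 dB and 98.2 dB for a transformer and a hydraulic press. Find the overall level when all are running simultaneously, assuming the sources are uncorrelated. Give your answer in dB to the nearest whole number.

For uncorrelated sources the intensities add, so convert each level to linear form, sum, and take 10·log₁₀ of the total.
Σ 10^(L/10) = 10^(72.1/10) + 10^(98.2/10) = 6.623e+09.
L_total = 10·log₁₀(6.623e+09) = 98.21 dB.

98 dB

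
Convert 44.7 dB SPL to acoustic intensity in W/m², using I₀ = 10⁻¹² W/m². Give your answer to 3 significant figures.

2.95e-08 W/m²

L = 10·log₁₀(I/I₀) ⇒ I = I₀·10^(L/10) = 10⁻¹² × 10^4.47.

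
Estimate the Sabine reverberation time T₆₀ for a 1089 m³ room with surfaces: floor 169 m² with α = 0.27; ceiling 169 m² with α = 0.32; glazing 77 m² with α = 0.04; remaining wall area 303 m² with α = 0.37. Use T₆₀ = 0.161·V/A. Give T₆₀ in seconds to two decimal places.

Summing Sᵢαᵢ: 169·0.27 + 169·0.32 + 77·0.04 + 303·0.37 = 214.90 m².
T₆₀ = 0.161·V/A = 0.161·1089/214.90 = 0.816 s.

0.82 s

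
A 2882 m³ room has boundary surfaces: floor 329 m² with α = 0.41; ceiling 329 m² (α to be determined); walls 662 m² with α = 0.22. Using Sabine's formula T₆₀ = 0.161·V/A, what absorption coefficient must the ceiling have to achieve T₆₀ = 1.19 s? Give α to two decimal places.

0.33

Required total absorption A = 0.161·2882/1.19 = 389.92 m².
Absorption from the other surfaces = 329·0.41 + 662·0.22 = 280.53 m², so the ceiling must supply 109.39 m² over 329 m².
α = 109.39/329 = 0.332.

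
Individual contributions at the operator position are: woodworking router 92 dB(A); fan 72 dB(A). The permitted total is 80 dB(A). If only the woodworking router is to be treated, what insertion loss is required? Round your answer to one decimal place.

Everything except the woodworking router sums to 10^(72/10) = 1.585e+07 in linear terms, 72.00 dB(A).
The limit corresponds to 10^(80/10) = 1.000e+08; subtracting the fixed part leaves 8.415e+07 for the woodworking router, i.e. 79.25 dB(A).
Required insertion loss = 92 − 79.25 = 12.75 dB.

12.7 dB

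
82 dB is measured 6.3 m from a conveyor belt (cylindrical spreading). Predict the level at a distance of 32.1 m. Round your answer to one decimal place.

74.9 dB

For a line source, L₂ = L₁ − 10·log₁₀(r₂/r₁).
L₂ = 82 − 10·log₁₀(32.1/6.3) = 82 − 7.072 = 74.93 dB.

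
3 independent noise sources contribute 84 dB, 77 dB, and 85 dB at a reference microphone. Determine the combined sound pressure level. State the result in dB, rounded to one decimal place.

Incoherent sources combine by intensity addition: L_total = 10·log₁₀(Σ 10^(L_i/10)).
Σ 10^(L/10) = 10^(84/10) + 10^(77/10) + 10^(85/10) = 6.175e+08.
L_total = 10·log₁₀(6.175e+08) = 87.91 dB.

87.9 dB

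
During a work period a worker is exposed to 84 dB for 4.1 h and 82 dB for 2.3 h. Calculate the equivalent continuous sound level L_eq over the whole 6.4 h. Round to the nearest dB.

Weight each interval's intensity by its duration and average over T = 6.4 h:
Σ tᵢ·10^(Lᵢ/10) = 4.1·10^(84/10) + 2.3·10^(82/10) = 1.394e+09.
L_eq = 10·log₁₀(1.394e+09/6.4) = 83.38 dB.

83 dB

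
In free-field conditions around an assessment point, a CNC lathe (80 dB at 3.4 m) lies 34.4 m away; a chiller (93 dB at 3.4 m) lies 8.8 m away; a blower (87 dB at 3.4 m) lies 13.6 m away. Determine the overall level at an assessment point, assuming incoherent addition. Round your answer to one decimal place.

85.2 dB

Propagate each source to the receiver with L = L_ref − 20·log₁₀(r/r_ref), then add intensities.
CNC lathe: 80 − 20·log₁₀(34.4/3.4) = 80 − 20.10 = 59.90 dB.
chiller: 93 − 20·log₁₀(8.8/3.4) = 93 − 8.26 = 84.74 dB.
blower: 87 − 20·log₁₀(13.6/3.4) = 87 − 12.04 = 74.96 dB.
Σ 10^(L/10) = 3.301e+08 → L_total = 10·log₁₀(3.301e+08) = 85.19 dB.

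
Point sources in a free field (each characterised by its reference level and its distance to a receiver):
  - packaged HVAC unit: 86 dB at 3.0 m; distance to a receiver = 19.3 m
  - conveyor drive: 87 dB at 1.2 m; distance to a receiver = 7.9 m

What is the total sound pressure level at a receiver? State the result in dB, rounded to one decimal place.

Apply inverse-square spreading to bring every level to the receiver, then sum 10^(L/10).
packaged HVAC unit: 86 − 20·log₁₀(19.3/3.0) = 86 − 16.17 = 69.83 dB.
conveyor drive: 87 − 20·log₁₀(7.9/1.2) = 87 − 16.37 = 70.63 dB.
Σ 10^(L/10) = 2.118e+07 → L_total = 10·log₁₀(2.118e+07) = 73.26 dB.

73.3 dB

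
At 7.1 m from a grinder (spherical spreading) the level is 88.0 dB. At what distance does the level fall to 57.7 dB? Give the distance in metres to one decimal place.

The 30.3 dB drop corresponds to a distance ratio of 10^(30.3/20) for a point source.
r₂ = 7.1·10^((88.0−57.7)/20) = 7.1·10^(30.3/20) = 232.41 m.

232.4 m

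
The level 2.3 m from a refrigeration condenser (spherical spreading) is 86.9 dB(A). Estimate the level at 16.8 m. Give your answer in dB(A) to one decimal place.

Spherical spreading from a point source gives a 20·log₁₀(r₂/r₁) drop.
L₂ = 86.9 − 20·log₁₀(16.8/2.3) = 86.9 − 17.272 = 69.63 dB(A).

69.6 dB(A)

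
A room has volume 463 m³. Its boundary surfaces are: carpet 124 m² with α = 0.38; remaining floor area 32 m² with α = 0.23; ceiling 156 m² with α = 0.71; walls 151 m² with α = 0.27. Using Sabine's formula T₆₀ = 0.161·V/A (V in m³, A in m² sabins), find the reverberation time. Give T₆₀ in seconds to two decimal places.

0.36 s

A = Σ Sᵢαᵢ = 124·0.38 + 32·0.23 + 156·0.71 + 151·0.27 = 206.01 m².
T₆₀ = 0.161·V/A = 0.161·463/206.01 = 0.362 s.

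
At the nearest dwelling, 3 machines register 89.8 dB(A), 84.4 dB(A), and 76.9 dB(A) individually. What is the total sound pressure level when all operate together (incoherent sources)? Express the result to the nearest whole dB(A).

91 dB(A)

Incoherent sources combine by intensity addition: L_total = 10·log₁₀(Σ 10^(L_i/10)).
Σ 10^(L/10) = 10^(89.8/10) + 10^(84.4/10) + 10^(76.9/10) = 1.279e+09.
L_total = 10·log₁₀(1.279e+09) = 91.07 dB(A).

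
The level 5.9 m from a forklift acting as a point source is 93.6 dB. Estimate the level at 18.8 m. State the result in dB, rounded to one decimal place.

83.5 dB

Point-source attenuation: ΔL = 20·log₁₀(r₂/r₁) = 20·log₁₀(18.8/5.9) = 10.066 dB.
L₂ = 93.6 − 20·log₁₀(18.8/5.9) = 93.6 − 10.066 = 83.53 dB.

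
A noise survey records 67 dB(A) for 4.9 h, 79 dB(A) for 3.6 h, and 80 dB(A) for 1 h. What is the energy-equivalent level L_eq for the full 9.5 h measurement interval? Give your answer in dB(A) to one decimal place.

76.4 dB(A)

The energy average is taken in the linear domain: L_eq = 10·log₁₀[(Σ tᵢ·10^(Lᵢ/10))/T], T = 9.5 h.
Σ tᵢ·10^(Lᵢ/10) = 4.9·10^(67/10) + 3.6·10^(79/10) + 1·10^(80/10) = 4.105e+08.
L_eq = 10·log₁₀(4.105e+08/9.5) = 76.36 dB(A).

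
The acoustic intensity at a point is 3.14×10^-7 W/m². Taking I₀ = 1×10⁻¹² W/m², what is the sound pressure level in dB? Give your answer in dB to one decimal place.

55.0 dB

I/I₀ = 3.14×10^-7/10⁻¹² = 3.14×10^5, and L = 10·log₁₀(I/I₀).
L = 10·(0.4969 + 5) = 54.97 dB.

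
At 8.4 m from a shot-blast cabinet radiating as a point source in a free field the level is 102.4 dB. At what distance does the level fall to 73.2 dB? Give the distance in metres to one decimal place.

242.3 m

For a point source L₁ − L₂ = 20·log₁₀(r₂/r₁), so r₂ = r₁·10^((L₁−L₂)/20).
r₂ = 8.4·10^((102.4−73.2)/20) = 8.4·10^(29.2/20) = 242.26 m.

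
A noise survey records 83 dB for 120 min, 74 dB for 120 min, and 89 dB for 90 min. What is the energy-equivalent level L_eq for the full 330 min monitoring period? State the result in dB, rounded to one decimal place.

84.7 dB

Weight each interval's intensity by its duration and average over T = 330 min:
Σ tᵢ·10^(Lᵢ/10) = 120·10^(83/10) + 120·10^(74/10) + 90·10^(89/10) = 9.845e+10.
L_eq = 10·log₁₀(9.845e+10/330) = 84.75 dB.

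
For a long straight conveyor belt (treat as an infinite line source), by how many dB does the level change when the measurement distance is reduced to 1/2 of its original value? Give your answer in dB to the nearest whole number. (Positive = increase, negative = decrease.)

A line source loses 3 dB per doubling of distance; generally ΔL = −10·log₁₀(r₂/r₁).
ΔL = −10·log₁₀(0.5) = +3.01 dB.

+3 dB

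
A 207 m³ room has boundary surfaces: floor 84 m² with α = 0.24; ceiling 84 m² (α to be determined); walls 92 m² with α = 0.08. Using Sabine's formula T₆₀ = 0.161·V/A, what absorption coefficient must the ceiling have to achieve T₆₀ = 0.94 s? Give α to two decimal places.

A = 0.161·V/T₆₀ = 0.161·207/0.94 = 35.45 m² sabins.
Absorption from the other surfaces = 84·0.24 + 92·0.08 = 27.52 m², so the ceiling must supply 7.93 m² over 84 m².
α = 7.93/84 = 0.094.

0.09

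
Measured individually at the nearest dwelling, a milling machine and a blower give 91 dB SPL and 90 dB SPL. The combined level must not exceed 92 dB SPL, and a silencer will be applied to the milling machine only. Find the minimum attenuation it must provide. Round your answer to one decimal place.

3.3 dB

The untreated sources together contribute 10^(90/10) = 1.000e+09, i.e. 90.00 dB SPL.
The limit corresponds to 10^(92/10) = 1.585e+09; subtracting the fixed part leaves 5.849e+08 for the milling machine, i.e. 87.67 dB SPL.
Required insertion loss = 91 − 87.67 = 3.33 dB.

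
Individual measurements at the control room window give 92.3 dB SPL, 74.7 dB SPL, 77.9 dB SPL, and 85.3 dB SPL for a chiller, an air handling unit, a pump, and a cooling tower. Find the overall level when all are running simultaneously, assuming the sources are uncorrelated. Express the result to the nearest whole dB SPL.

For uncorrelated sources the intensities add, so convert each level to linear form, sum, and take 10·log₁₀ of the total.
Σ 10^(L/10) = 10^(92.3/10) + 10^(74.7/10) + 10^(77.9/10) + 10^(85.3/10) = 2.128e+09.
L_total = 10·log₁₀(2.128e+09) = 93.28 dB SPL.

93 dB SPL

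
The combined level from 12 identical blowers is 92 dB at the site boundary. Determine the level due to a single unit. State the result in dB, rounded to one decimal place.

Dividing the total intensity by 12 lowers the level by 10·log₁₀ 12 = 10.792 dB: L₁ = 92 − 10.792.

81.2 dB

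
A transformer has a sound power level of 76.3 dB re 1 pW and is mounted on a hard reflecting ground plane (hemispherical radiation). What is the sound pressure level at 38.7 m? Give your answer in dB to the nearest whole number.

37 dB

Free-field hemispherical radiation: L_p = L_w − 10·log₁₀(2π·r²), r = 38.7 m.
2π·r² = 9410 m², 10·log₁₀ of that is 39.736 dB.
L_p = 76.3 − 39.736 = 36.56 dB.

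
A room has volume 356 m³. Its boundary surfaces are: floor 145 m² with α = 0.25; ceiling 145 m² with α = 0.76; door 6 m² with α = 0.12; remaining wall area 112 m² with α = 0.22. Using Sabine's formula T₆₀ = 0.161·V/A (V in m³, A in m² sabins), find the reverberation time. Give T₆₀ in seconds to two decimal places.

A = Σ Sᵢαᵢ = 145·0.25 + 145·0.76 + 6·0.12 + 112·0.22 = 171.81 m².
T₆₀ = 0.161 × 356 / 171.81 = 0.334 s.

0.33 s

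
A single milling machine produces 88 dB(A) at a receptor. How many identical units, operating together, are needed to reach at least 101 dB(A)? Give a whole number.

20

The shortfall is 101 − 88 = 13.0 dB, and N units add 10·log₁₀ N, so need 10·log₁₀ N ≥ 13.0.
N ≥ 10^(13.0/10) = 19.953, so N = 20.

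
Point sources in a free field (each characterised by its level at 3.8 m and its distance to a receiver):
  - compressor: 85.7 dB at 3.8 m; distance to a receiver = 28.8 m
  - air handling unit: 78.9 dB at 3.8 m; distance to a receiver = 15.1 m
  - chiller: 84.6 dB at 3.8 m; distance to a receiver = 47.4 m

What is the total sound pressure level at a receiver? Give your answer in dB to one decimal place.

First find each source's level at the receiver (point-source: −20·log₁₀(r/r_ref)), then combine on an intensity basis.
compressor: 85.7 − 20·log₁₀(28.8/3.8) = 85.7 − 17.59 = 68.11 dB.
air handling unit: 78.9 − 20·log₁₀(15.1/3.8) = 78.9 − 11.98 = 66.92 dB.
chiller: 84.6 − 20·log₁₀(47.4/3.8) = 84.6 − 21.92 = 62.68 dB.
Σ 10^(L/10) = 1.324e+07 → L_total = 10·log₁₀(1.324e+07) = 71.22 dB.

71.2 dB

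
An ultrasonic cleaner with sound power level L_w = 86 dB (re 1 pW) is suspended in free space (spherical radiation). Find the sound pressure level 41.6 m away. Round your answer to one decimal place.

Free-field spherical radiation: L_p = L_w − 10·log₁₀(4π·r²), r = 41.6 m.
4π·r² = 2.175e+04 m², 10·log₁₀ of that is 43.374 dB.
L_p = 86 − 43.374 = 42.63 dB.

42.6 dB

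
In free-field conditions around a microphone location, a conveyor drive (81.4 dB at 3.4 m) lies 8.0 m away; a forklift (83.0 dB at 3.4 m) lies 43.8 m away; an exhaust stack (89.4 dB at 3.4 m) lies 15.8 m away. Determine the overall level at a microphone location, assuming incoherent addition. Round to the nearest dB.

First find each source's level at the receiver (point-source: −20·log₁₀(r/r_ref)), then combine on an intensity basis.
conveyor drive: 81.4 − 20·log₁₀(8.0/3.4) = 81.4 − 7.43 = 73.97 dB.
forklift: 83.0 − 20·log₁₀(43.8/3.4) = 83.0 − 22.20 = 60.80 dB.
exhaust stack: 89.4 − 20·log₁₀(15.8/3.4) = 89.4 − 13.34 = 76.06 dB.
Σ 10^(L/10) = 6.647e+07 → L_total = 10·log₁₀(6.647e+07) = 78.23 dB.

78 dB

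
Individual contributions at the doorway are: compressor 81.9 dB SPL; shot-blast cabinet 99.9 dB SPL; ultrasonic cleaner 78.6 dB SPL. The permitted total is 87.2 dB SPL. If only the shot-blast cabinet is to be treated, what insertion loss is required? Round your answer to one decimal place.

The untreated sources together contribute 10^(81.9/10) + 10^(78.6/10) = 2.273e+08, i.e. 83.57 dB SPL.
The limit corresponds to 10^(87.2/10) = 5.248e+08; subtracting the fixed part leaves 2.975e+08 for the shot-blast cabinet, i.e. 84.73 dB SPL.
So the shot-blast cabinet must be reduced from 99.9 to 84.73 dB SPL: IL = 15.17 dB.

15.2 dB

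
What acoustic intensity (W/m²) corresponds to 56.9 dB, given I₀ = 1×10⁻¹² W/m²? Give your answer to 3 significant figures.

4.90e-07 W/m²

I = I₀·10^(L/10) = 10⁻¹² × 10^(56.9/10) = 10^(-6.310).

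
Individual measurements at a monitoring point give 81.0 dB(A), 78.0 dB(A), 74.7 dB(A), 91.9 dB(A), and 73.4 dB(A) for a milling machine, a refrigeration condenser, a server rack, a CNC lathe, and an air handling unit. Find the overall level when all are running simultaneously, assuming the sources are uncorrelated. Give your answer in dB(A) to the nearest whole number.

For uncorrelated sources the intensities add, so convert each level to linear form, sum, and take 10·log₁₀ of the total.
Σ 10^(L/10) = 10^(81.0/10) + 10^(78.0/10) + 10^(74.7/10) + 10^(91.9/10) + 10^(73.4/10) = 1.789e+09.
L_total = 10·log₁₀(1.789e+09) = 92.53 dB(A).

93 dB(A)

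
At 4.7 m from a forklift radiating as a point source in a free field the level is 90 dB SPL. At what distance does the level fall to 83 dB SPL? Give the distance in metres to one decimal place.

The 7.0 dB drop corresponds to a distance ratio of 10^(7.0/20) for a point source.
r₂ = 4.7·10^((90−83)/20) = 4.7·10^(7.0/20) = 10.52 m.

10.5 m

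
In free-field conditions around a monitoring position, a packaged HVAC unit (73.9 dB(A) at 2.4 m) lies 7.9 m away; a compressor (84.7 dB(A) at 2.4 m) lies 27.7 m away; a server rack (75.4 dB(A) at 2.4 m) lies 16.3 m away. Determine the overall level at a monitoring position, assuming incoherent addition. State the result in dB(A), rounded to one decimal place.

67.2 dB(A)

First find each source's level at the receiver (point-source: −20·log₁₀(r/r_ref)), then combine on an intensity basis.
packaged HVAC unit: 73.9 − 20·log₁₀(7.9/2.4) = 73.9 − 10.35 = 63.55 dB(A).
compressor: 84.7 − 20·log₁₀(27.7/2.4) = 84.7 − 21.25 = 63.45 dB(A).
server rack: 75.4 − 20·log₁₀(16.3/2.4) = 75.4 − 16.64 = 58.76 dB(A).
Σ 10^(L/10) = 5.233e+06 → L_total = 10·log₁₀(5.233e+06) = 67.19 dB(A).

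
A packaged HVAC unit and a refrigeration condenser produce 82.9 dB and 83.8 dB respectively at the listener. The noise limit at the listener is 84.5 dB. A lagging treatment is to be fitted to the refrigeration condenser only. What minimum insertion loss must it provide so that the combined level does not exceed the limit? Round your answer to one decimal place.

4.4 dB

Everything except the refrigeration condenser sums to 10^(82.9/10) = 1.950e+08 in linear terms, 82.90 dB.
To meet 84.5 dB overall, the treated refrigeration condenser may contribute at most 10^(84.5/10) − 1.950e+08 = 8.685e+07, i.e. 79.39 dB.
Required insertion loss = 83.8 − 79.39 = 4.41 dB.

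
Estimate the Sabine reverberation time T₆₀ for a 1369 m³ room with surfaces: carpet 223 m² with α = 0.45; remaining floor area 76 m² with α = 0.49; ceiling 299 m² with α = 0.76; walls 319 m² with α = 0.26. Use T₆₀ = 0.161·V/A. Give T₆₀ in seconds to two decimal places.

Summing Sᵢαᵢ: 223·0.45 + 76·0.49 + 299·0.76 + 319·0.26 = 447.77 m².
T₆₀ = 0.161 × 1369 / 447.77 = 0.492 s.

0.49 s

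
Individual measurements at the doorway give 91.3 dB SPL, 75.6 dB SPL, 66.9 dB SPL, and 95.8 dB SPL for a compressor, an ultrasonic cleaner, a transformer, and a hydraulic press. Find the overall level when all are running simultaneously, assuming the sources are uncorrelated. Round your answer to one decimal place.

Incoherent sources combine by intensity addition: L_total = 10·log₁₀(Σ 10^(L_i/10)).
Σ 10^(L/10) = 10^(91.3/10) + 10^(75.6/10) + 10^(66.9/10) + 10^(95.8/10) = 5.192e+09.
L_total = 10·log₁₀(5.192e+09) = 97.15 dB SPL.

97.2 dB SPL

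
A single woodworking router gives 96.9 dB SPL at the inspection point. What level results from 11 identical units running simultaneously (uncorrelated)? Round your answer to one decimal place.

N identical incoherent sources raise the level by 10·log₁₀ N.
L_total = 96.9 + 10·log₁₀(11) = 96.9 + 10.414 = 107.31 dB SPL.

107.3 dB SPL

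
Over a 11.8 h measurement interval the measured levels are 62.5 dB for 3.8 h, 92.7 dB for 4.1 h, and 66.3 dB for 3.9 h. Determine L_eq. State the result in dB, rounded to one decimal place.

88.1 dB

L_eq = 10·log₁₀[(1/T)·Σ tᵢ·10^(Lᵢ/10)] with T = 11.8 h.
Σ tᵢ·10^(Lᵢ/10) = 3.8·10^(62.5/10) + 4.1·10^(92.7/10) + 3.9·10^(66.3/10) = 7.658e+09.
L_eq = 10·log₁₀(7.658e+09/11.8) = 88.12 dB.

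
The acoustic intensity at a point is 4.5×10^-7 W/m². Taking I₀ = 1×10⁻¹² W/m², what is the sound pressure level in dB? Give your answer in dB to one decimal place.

56.5 dB

L = 10·log₁₀(I/I₀) = 10·log₁₀(4.5×10^-7/10⁻¹²) = 10·log₁₀(4.5×10^5).
L = 10·(0.6532 + 5) = 56.53 dB.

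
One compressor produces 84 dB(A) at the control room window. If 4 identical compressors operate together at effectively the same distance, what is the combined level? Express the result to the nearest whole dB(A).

90 dB(A)

L_total = L₁ + 10·log₁₀ N for N identical incoherent sources.
L_total = 84 + 10·log₁₀(4) = 84 + 6.021 = 90.02 dB(A).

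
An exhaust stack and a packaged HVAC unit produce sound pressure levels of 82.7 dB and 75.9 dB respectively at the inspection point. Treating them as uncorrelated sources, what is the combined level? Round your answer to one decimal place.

83.5 dB

For uncorrelated sources the intensities add, so convert each level to linear form, sum, and take 10·log₁₀ of the total.
Σ 10^(L/10) = 10^(82.7/10) + 10^(75.9/10) = 2.251e+08.
L_total = 10·log₁₀(2.251e+08) = 83.52 dB.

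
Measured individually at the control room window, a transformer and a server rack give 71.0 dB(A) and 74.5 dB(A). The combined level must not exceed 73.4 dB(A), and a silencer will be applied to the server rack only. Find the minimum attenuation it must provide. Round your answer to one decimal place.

The untreated sources together contribute 10^(71.0/10) = 1.259e+07, i.e. 71.00 dB(A).
To meet 73.4 dB(A) overall, the treated server rack may contribute at most 10^(73.4/10) − 1.259e+07 = 9.288e+06, i.e. 69.68 dB(A).
Required insertion loss = 74.5 − 69.68 = 4.82 dB.

4.8 dB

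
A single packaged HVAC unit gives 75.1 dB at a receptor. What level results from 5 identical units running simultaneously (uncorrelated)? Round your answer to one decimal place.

L_total = L₁ + 10·log₁₀ N for N identical incoherent sources.
L_total = 75.1 + 10·log₁₀(5) = 75.1 + 6.990 = 82.09 dB.

82.1 dB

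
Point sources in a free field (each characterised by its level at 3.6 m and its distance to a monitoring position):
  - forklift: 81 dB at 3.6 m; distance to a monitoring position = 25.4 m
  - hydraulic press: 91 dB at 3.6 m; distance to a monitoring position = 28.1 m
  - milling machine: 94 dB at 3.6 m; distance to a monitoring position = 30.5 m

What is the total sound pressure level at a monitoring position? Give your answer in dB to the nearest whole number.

First find each source's level at the receiver (point-source: −20·log₁₀(r/r_ref)), then combine on an intensity basis.
forklift: 81 − 20·log₁₀(25.4/3.6) = 81 − 16.97 = 64.03 dB.
hydraulic press: 91 − 20·log₁₀(28.1/3.6) = 91 − 17.85 = 73.15 dB.
milling machine: 94 − 20·log₁₀(30.5/3.6) = 94 − 18.56 = 75.44 dB.
Σ 10^(L/10) = 5.819e+07 → L_total = 10·log₁₀(5.819e+07) = 77.65 dB.

78 dB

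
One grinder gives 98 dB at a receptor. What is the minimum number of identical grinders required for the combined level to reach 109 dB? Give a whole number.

13

The shortfall is 109 − 98 = 11.0 dB, and N units add 10·log₁₀ N, so need 10·log₁₀ N ≥ 11.0.
N ≥ 10^(11.0/10) = 12.589, so N = 13.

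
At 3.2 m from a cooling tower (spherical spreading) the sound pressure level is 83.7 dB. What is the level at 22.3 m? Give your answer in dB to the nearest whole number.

Spherical spreading from a point source gives a 20·log₁₀(r₂/r₁) drop.
L₂ = 83.7 − 20·log₁₀(22.3/3.2) = 83.7 − 16.863 = 66.84 dB.

67 dB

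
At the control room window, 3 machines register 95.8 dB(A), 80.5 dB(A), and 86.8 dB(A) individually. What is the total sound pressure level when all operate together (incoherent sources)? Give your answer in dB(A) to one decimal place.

For uncorrelated sources the intensities add, so convert each level to linear form, sum, and take 10·log₁₀ of the total.
Σ 10^(L/10) = 10^(95.8/10) + 10^(80.5/10) + 10^(86.8/10) = 4.393e+09.
L_total = 10·log₁₀(4.393e+09) = 96.43 dB(A).

96.4 dB(A)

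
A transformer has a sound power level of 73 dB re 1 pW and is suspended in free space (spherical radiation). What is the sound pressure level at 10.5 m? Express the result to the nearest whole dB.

L_p = L_w − 10·log₁₀(4π·r²) with r = 10.5 m.
4π·r² = 1385 m², 10·log₁₀ of that is 31.416 dB.
L_p = 73 − 31.416 = 41.58 dB.

42 dB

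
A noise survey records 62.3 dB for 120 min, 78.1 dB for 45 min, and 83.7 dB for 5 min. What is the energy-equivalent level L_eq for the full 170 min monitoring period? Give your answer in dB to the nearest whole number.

Weight each interval's intensity by its duration and average over T = 170 min:
Σ tᵢ·10^(Lᵢ/10) = 120·10^(62.3/10) + 45·10^(78.1/10) + 5·10^(83.7/10) = 4.281e+09.
L_eq = 10·log₁₀(4.281e+09/170) = 74.01 dB.

74 dB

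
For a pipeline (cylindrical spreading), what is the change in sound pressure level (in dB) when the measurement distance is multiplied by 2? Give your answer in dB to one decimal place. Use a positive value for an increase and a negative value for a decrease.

-3.0 dB

A line source loses 3 dB per doubling of distance; generally ΔL = −10·log₁₀(r₂/r₁).
ΔL = −10·log₁₀(2) = -3.01 dB.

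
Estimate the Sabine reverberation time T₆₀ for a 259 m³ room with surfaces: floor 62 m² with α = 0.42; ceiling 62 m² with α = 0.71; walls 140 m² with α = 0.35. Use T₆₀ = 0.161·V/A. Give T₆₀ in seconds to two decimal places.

0.35 s

Summing Sᵢαᵢ: 62·0.42 + 62·0.71 + 140·0.35 = 119.06 m².
T₆₀ = 0.161 × 259 / 119.06 = 0.350 s.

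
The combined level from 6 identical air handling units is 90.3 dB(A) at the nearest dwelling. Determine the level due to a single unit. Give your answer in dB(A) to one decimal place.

For N identical incoherent sources L_total = L₁ + 10·log₁₀ N, so L₁ = 90.3 − 10·log₁₀(6) = 90.3 − 7.782.

82.5 dB(A)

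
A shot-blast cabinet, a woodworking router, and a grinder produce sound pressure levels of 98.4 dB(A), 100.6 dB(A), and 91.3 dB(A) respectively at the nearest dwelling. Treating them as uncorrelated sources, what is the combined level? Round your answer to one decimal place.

103.0 dB(A)

Incoherent sources combine by intensity addition: L_total = 10·log₁₀(Σ 10^(L_i/10)).
Σ 10^(L/10) = 10^(98.4/10) + 10^(100.6/10) + 10^(91.3/10) = 1.975e+10.
L_total = 10·log₁₀(1.975e+10) = 102.96 dB(A).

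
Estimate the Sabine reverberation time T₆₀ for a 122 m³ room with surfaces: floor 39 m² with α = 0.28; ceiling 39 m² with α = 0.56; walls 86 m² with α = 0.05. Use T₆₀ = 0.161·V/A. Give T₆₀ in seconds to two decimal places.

0.53 s

A = Σ Sᵢαᵢ = 39·0.28 + 39·0.56 + 86·0.05 = 37.06 m².
T₆₀ = 0.161 × 122 / 37.06 = 0.530 s.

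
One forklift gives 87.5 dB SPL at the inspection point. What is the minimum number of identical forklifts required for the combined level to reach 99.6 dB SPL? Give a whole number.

17

The shortfall is 99.6 − 87.5 = 12.1 dB, and N units add 10·log₁₀ N, so need 10·log₁₀ N ≥ 12.1.
N ≥ 10^(12.1/10) = 16.218, so N = 17.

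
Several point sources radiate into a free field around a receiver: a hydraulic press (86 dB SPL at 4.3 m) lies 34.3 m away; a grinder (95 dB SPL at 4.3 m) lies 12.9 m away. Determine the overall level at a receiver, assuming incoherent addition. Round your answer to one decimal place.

Apply inverse-square spreading to bring every level to the receiver, then sum 10^(L/10).
hydraulic press: 86 − 20·log₁₀(34.3/4.3) = 86 − 18.04 = 67.96 dB SPL.
grinder: 95 − 20·log₁₀(12.9/4.3) = 95 − 9.54 = 85.46 dB SPL.
Σ 10^(L/10) = 3.576e+08 → L_total = 10·log₁₀(3.576e+08) = 85.53 dB SPL.

85.5 dB SPL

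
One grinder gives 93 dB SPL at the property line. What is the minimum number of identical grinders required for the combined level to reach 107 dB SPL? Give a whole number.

N identical sources give L₁ + 10·log₁₀ N, so require 10·log₁₀ N ≥ 107 − 93 = 14.0 dB.
N ≥ 10^(14.0/10) = 25.119, so N = 26.

26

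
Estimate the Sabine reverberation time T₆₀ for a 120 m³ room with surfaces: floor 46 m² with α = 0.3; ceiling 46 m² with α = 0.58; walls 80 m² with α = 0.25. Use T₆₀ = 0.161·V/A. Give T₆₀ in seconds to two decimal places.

0.32 s

Summing Sᵢαᵢ: 46·0.3 + 46·0.58 + 80·0.25 = 60.48 m².
T₆₀ = 0.161·V/A = 0.161·120/60.48 = 0.319 s.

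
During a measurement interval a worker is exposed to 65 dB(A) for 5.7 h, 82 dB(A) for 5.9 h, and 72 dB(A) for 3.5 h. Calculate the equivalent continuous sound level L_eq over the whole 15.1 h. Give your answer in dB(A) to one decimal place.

Weight each interval's intensity by its duration and average over T = 15.1 h:
Σ tᵢ·10^(Lᵢ/10) = 5.7·10^(65/10) + 5.9·10^(82/10) + 3.5·10^(72/10) = 1.009e+09.
L_eq = 10·log₁₀(1.009e+09/15.1) = 78.25 dB(A).

78.2 dB(A)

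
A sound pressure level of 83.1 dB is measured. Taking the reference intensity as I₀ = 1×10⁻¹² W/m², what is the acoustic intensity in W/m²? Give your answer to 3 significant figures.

I/I₀ = 10^(83.1/10) = 2.042e+08, so I = 2.042e+08 × 10⁻¹² W/m².

0.000204 W/m²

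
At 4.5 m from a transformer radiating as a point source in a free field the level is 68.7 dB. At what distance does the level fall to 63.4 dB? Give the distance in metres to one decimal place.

Point-source spreading drops the level by 20·log₁₀(r₂/r₁); inverting, r₂/r₁ = 10^(ΔL/20).
r₂ = 4.5·10^((68.7−63.4)/20) = 4.5·10^(5.3/20) = 8.28 m.

8.3 m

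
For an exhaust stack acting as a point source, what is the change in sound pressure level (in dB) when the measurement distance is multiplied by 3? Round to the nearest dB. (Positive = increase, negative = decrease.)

Point-source spreading: ΔL = −20·log₁₀(r₂/r₁).
ΔL = −20·log₁₀(3) = -9.54 dB.

-10 dB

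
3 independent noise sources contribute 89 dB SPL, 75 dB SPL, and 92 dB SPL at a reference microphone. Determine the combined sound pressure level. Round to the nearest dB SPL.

94 dB SPL

Incoherent sources combine by intensity addition: L_total = 10·log₁₀(Σ 10^(L_i/10)).
Σ 10^(L/10) = 10^(89/10) + 10^(75/10) + 10^(92/10) = 2.411e+09.
L_total = 10·log₁₀(2.411e+09) = 93.82 dB SPL.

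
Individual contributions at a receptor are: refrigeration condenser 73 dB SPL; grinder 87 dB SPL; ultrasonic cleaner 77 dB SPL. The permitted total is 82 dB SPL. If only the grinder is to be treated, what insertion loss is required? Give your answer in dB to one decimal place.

7.5 dB

Everything except the grinder sums to 10^(73/10) + 10^(77/10) = 7.007e+07 in linear terms, 78.46 dB SPL.
The limit corresponds to 10^(82/10) = 1.585e+08; subtracting the fixed part leaves 8.842e+07 for the grinder, i.e. 79.47 dB SPL.
So the grinder must be reduced from 87 to 79.47 dB SPL: IL = 7.53 dB.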